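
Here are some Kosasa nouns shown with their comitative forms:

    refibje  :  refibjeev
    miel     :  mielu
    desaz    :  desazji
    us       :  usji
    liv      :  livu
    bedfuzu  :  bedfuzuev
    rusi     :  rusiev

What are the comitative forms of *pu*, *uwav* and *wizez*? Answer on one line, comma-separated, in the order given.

The suffix is conditioned by the final sound: -ji when the stem ends in a sibilant (*desaz*, *us*); -u when the stem ends in a non-sibilant consonant (*miel*, *liv*); -ev when the stem ends in a vowel (*refibje*, *bedfuzu*, *rusi*).
Since the final sound of *pu* is /u/ (a vowel), it takes -ev, giving *puev*.
*uwav*: final sound = /v/, a non-sibilant consonant → -u → *uwavu*.
Since the final sound of *wizez* is /z/ (a sibilant), it takes -ji, giving *wizezji*.

puev, uwavu, wizezji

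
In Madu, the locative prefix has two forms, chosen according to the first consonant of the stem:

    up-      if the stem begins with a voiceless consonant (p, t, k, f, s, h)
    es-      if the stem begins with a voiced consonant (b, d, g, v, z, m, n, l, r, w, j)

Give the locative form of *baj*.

esbaj

*baj* — first consonant /b/ (voiced) → es- → *esbaj*.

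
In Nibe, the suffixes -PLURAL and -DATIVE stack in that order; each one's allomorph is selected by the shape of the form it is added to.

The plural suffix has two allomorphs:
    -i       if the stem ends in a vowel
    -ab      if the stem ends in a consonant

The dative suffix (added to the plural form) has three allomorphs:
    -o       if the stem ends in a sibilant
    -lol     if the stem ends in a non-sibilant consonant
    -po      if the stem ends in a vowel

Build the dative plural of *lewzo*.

The final sound of *lewzo* is /o/, which is a vowel, so the plural suffix is -i, giving *lewzoi*.
The plural form *lewzoi* — final sound /i/ (a vowel) → -po → *lewzoipo*.

lewzoipo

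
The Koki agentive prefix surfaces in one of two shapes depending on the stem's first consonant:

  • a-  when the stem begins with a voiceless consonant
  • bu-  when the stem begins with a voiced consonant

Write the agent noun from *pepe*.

The first consonant of *pepe* is /p/, which is voiceless, so the prefix is a-, giving *apepe*.

apepe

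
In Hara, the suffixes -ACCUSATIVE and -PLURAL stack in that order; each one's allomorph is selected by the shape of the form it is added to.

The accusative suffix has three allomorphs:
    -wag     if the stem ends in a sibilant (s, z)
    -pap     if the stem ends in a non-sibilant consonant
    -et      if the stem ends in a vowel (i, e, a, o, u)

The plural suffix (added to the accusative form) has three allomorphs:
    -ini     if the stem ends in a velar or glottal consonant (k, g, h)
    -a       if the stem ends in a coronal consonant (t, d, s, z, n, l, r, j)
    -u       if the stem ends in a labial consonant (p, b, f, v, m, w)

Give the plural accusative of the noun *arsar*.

arsarpapu

*arsar* — final sound /r/ (a non-sibilant consonant) → -pap → *arsarpap*.
The final consonant of the accusative form *arsarpap* is /p/, which is labial, so the plural suffix is -u, giving *arsarpapu*.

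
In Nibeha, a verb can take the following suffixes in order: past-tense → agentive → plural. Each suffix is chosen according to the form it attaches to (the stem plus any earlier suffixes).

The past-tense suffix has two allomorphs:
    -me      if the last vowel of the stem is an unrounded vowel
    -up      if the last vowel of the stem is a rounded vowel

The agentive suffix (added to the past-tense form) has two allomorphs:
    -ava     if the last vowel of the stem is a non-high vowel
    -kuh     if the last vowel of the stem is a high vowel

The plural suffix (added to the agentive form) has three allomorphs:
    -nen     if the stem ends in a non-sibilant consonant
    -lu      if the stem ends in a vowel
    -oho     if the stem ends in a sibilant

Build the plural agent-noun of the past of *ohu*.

ohuupkuhnen

*ohu* — last vowel /u/ (a rounded vowel) → -up → *ohuup*.
The past-tense form *ohuup* — last vowel /u/ (a high vowel) → -kuh → *ohuupkuh*.
The agentive form *ohuupkuh* — final sound /h/ (a non-sibilant consonant) → -nen → *ohuupkuhnen*.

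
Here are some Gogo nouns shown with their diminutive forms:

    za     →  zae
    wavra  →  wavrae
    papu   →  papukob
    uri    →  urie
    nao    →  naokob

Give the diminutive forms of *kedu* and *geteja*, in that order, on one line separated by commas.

kedukob, getejae

The suffix is conditioned by the last vowel: -kob when the last vowel of the stem is a rounded vowel (*papu*, *nao*); -e when the last vowel of the stem is an unrounded vowel (*za*, *wavra*, *uri*).
The last vowel of *kedu* is /u/, which is a rounded vowel, so the suffix is -kob, giving *kedukob*.
*geteja* — last vowel /a/ (an unrounded vowel) → -e → *getejae*.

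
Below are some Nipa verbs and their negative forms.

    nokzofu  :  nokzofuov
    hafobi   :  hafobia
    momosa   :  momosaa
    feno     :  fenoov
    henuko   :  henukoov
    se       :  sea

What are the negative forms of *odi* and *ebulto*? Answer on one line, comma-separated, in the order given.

The pattern is rounding harmony: -ov when the last vowel of the stem is a rounded vowel (*nokzofu*, *feno*, *henuko*); -a when the last vowel of the stem is an unrounded vowel (*hafobi*, *momosa*, *se*).
*odi*: last vowel = /i/, an unrounded vowel → -a → *odia*.
The last vowel of *ebulto* is /o/, which is a rounded vowel, so the suffix is -ov, giving *ebultoov*.

odia, ebultoov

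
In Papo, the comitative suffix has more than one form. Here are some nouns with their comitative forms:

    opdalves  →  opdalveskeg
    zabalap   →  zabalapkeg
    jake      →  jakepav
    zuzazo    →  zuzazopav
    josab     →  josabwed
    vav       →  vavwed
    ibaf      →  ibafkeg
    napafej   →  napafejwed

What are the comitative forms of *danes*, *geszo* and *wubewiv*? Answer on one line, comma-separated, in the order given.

The pattern is voicing of the final sound: -keg when the stem ends in a voiceless consonant (*opdalves*, *zabalap*, *ibaf*); -wed when the stem ends in a voiced consonant (*josab*, *vav*, *napafej*); -pav when the stem ends in a vowel (*jake*, *zuzazo*).
*danes* — final sound /s/ (a voiceless consonant) → -keg → *daneskeg*.
*geszo*: final sound = /o/, a vowel → -pav → *geszopav*.
Since the final sound of *wubewiv* is /v/ (a voiced consonant), it takes -wed, giving *wubewivwed*.

daneskeg, geszopav, wubewivwed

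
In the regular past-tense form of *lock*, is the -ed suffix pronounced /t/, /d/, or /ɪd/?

The stem *lock* ends in a voiceless consonant other than /t/.
The -ed suffix is realized as /ɪd/ after /t, d/; as /t/ after other voiceless consonants; and as /d/ after other voiced sounds.
So -ed on *lock* is pronounced /t/.

/t/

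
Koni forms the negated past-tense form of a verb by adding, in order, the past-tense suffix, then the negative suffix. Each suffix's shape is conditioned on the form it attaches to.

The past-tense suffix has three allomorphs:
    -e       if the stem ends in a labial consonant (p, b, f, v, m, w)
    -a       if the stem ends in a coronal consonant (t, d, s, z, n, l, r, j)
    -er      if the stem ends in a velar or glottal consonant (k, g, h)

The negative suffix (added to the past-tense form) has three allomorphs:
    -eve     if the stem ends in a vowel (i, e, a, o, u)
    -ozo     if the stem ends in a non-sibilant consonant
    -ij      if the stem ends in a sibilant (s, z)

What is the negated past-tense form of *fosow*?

fosoweeve

Since the final consonant of *fosow* is /w/ (labial), it takes -e, giving *fosowe*.
The past-tense form *fosowe*: final sound = /e/, a vowel → -eve → *fosoweeve*.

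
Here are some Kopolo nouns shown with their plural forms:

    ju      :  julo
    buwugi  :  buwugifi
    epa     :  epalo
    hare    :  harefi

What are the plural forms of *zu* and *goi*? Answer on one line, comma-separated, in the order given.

The pattern is front/back vowel harmony: -fi when the last vowel of the stem is a front vowel (*buwugi*, *hare*); -lo when the last vowel of the stem is a back vowel (*ju*, *epa*).
*zu*: last vowel = /u/, a back vowel → -lo → *zulo*.
The last vowel of *goi* is /i/, which is a front vowel, so the suffix is -fi, giving *goifi*.

zulo, goifi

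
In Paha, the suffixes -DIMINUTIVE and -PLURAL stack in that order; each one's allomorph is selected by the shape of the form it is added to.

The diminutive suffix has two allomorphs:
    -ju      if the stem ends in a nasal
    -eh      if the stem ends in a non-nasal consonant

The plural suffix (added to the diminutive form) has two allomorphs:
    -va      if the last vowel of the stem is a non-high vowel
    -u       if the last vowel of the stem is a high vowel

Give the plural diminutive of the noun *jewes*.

jewesehva

*jewes* — final consonant /s/ (non-nasal) → -eh → *jeweseh*.
The diminutive form *jeweseh*: last vowel = /e/, a non-high vowel → -va → *jewesehva*.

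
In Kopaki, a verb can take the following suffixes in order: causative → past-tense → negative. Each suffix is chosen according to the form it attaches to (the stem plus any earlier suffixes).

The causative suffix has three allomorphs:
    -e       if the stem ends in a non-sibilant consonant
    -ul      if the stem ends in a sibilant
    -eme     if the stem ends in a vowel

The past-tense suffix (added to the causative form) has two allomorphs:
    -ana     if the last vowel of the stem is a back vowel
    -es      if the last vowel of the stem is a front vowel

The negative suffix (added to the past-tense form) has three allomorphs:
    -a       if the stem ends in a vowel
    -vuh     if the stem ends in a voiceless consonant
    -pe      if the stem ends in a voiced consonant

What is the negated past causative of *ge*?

geemeesvuh

*ge* — final sound /e/ (a vowel) → -eme → *geeme*.
Since the last vowel of the causative form *geeme* is /e/ (a front vowel), it takes -es, giving *geemees*.
Since the final sound of the past-tense form *geemees* is /s/ (a voiceless consonant), it takes -vuh, giving *geemeesvuh*.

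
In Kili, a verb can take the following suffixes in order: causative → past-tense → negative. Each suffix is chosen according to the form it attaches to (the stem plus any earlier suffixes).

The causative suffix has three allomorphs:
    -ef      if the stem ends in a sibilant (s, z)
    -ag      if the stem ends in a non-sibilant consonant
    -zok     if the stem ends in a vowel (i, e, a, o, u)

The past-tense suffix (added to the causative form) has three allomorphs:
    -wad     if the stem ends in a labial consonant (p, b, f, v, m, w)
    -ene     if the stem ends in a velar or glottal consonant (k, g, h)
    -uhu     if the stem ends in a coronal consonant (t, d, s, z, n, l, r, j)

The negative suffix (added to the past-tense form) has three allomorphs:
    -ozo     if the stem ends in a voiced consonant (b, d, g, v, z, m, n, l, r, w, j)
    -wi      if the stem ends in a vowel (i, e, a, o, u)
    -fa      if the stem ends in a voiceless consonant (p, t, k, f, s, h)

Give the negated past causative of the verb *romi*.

romizokenewi

Since the final sound of *romi* is /i/ (a vowel), it takes -zok, giving *romizok*.
The causative form *romizok*: final consonant = /k/, velar/glottal → -ene → *romizokene*.
The past-tense form *romizokene* — final sound /e/ (a vowel) → -wi → *romizokenewi*.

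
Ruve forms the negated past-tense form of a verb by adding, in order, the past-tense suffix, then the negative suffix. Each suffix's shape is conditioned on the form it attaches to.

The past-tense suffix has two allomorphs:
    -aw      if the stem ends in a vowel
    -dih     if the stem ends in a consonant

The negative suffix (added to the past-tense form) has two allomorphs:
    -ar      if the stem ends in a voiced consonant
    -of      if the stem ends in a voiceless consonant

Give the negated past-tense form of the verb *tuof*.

Since the final sound of *tuof* is /f/ (a consonant), it takes -dih, giving *tuofdih*.
The final consonant of the past-tense form *tuofdih* is /h/, which is voiceless, so the negative suffix is -of, giving *tuofdihof*.

tuofdihof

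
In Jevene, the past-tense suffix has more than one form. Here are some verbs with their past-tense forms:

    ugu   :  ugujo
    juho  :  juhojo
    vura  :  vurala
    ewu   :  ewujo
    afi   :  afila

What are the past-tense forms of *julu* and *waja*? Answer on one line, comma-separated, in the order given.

julujo, wajala

Looking at the last vowel of each stem: -jo when the last vowel of the stem is a rounded vowel (*ugu*, *juho*, *ewu*); -la when the last vowel of the stem is an unrounded vowel (*vura*, *afi*).
*julu* — last vowel /u/ (a rounded vowel) → -jo → *julujo*.
Since the last vowel of *waja* is /a/ (an unrounded vowel), it takes -la, giving *wajala*.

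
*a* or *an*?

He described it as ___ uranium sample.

a

The indefinite article is chosen by the initial *sound* of the following word, not its spelling.
*uranium* begins with the sound /jʊ/ (u pronounced /jʊ/) — a consonant sound.
So the article is *a*: He described it as a uranium sample.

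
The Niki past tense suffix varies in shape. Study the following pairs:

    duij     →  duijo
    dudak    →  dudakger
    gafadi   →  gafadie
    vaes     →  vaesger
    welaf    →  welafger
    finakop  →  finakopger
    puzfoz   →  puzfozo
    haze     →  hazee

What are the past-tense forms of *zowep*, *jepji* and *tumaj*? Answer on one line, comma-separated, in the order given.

zowepger, jepjie, tumajo

The pattern is voicing of the final sound: -ger when the stem ends in a voiceless consonant (*dudak*, *vaes*, *welaf*, *finakop*); -o when the stem ends in a voiced consonant (*duij*, *puzfoz*); -e when the stem ends in a vowel (*gafadi*, *haze*).
*zowep*: final sound = /p/, a voiceless consonant → -ger → *zowepger*.
Since the final sound of *jepji* is /i/ (a vowel), it takes -e, giving *jepjie*.
*tumaj* — final sound /j/ (a voiced consonant) → -o → *tumajo*.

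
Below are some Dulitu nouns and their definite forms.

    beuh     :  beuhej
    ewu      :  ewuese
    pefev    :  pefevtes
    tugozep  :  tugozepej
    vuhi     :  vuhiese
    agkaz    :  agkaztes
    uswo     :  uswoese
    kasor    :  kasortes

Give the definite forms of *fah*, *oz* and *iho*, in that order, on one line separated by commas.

Looking at the final sound of each stem: -ej when the stem ends in a voiceless consonant (*beuh*, *tugozep*); -tes when the stem ends in a voiced consonant (*pefev*, *agkaz*, *kasor*); -ese when the stem ends in a vowel (*ewu*, *vuhi*, *uswo*).
*fah* — final sound /h/ (a voiceless consonant) → -ej → *fahej*.
The final sound of *oz* is /z/, which is a voiced consonant, so the suffix is -tes, giving *oztes*.
The final sound of *iho* is /o/, which is a vowel, so the suffix is -ese, giving *ihoese*.

fahej, oztes, ihoese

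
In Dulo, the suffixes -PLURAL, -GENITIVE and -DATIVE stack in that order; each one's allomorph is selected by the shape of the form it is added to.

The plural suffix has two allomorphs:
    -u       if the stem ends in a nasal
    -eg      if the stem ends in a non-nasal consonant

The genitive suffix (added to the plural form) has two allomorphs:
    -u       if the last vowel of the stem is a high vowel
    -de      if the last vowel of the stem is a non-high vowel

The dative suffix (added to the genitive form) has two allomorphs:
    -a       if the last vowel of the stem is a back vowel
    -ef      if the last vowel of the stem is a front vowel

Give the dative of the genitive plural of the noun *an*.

*an* — final consonant /n/ (a nasal) → -u → *anu*.
The plural form *anu*: last vowel = /u/, a high vowel → -u → *anuu*.
The genitive form *anuu* — last vowel /u/ (a back vowel) → -a → *anuua*.

anuua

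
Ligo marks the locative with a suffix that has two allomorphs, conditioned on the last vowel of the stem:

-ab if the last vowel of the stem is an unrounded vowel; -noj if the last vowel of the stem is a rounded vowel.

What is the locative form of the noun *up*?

*up* — last vowel /u/ (a rounded vowel) → -noj → *upnoj*.

upnoj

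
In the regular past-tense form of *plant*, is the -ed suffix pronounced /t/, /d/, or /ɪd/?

/ɪd/

The stem *plant* ends in /t/ or /d/.
The -ed suffix is realized as /ɪd/ after /t, d/; as /t/ after other voiceless consonants; and as /d/ after other voiced sounds.
So -ed on *plant* is pronounced /ɪd/.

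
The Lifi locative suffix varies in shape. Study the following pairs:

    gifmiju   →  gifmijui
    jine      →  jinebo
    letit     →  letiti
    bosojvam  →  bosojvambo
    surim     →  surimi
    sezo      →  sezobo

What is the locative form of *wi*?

wii

The pattern is height harmony: -i when the last vowel of the stem is a high vowel (*gifmiju*, *letit*, *surim*); -bo when the last vowel of the stem is a non-high vowel (*jine*, *bosojvam*, *sezo*).
The last vowel of *wi* is /i/, which is a high vowel, so the suffix is -i, giving *wii*.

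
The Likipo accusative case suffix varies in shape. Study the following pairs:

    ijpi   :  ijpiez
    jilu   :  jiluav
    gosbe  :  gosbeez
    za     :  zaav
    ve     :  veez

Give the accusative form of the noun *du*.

The pattern is front/back vowel harmony: -ez when the last vowel of the stem is a front vowel (*ijpi*, *gosbe*, *ve*); -av when the last vowel of the stem is a back vowel (*jilu*, *za*).
*du*: last vowel = /u/, a back vowel → -av → *duav*.

duav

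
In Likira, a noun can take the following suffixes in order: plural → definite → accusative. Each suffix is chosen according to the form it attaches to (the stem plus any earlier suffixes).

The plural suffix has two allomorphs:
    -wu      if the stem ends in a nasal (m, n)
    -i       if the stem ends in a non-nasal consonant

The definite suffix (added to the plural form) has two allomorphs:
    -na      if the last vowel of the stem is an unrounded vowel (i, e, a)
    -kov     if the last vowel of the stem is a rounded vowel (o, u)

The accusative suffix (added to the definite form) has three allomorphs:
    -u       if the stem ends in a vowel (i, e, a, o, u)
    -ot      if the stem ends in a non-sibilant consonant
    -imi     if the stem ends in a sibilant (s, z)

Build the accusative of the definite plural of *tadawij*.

*tadawij* — final consonant /j/ (non-nasal) → -i → *tadawiji*.
The plural form *tadawiji* — last vowel /i/ (an unrounded vowel) → -na → *tadawijina*.
The final sound of the definite form *tadawijina* is /a/, which is a vowel, so the accusative suffix is -u, giving *tadawijinau*.

tadawijinau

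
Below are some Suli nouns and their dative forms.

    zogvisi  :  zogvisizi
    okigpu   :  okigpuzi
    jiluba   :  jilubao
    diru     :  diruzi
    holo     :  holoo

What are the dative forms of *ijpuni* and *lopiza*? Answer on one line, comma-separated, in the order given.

The pattern is height harmony: -zi when the last vowel of the stem is a high vowel (*zogvisi*, *okigpu*, *diru*); -o when the last vowel of the stem is a non-high vowel (*jiluba*, *holo*).
The last vowel of *ijpuni* is /i/, which is a high vowel, so the suffix is -zi, giving *ijpunizi*.
*lopiza*: last vowel = /a/, a non-high vowel → -o → *lopizao*.

ijpunizi, lopizao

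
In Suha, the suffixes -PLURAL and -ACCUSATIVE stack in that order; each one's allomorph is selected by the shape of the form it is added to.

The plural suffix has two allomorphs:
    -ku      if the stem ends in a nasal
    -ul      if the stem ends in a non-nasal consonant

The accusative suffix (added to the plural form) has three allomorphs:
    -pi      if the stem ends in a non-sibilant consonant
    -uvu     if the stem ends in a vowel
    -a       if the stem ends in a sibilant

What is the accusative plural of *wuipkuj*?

wuipkujulpi

*wuipkuj* — final consonant /j/ (non-nasal) → -ul → *wuipkujul*.
The final sound of the plural form *wuipkujul* is /l/, which is a non-sibilant consonant, so the accusative suffix is -pi, giving *wuipkujulpi*.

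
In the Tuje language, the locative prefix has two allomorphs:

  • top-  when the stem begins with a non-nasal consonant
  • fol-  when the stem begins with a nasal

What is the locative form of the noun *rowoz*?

Since the first consonant of *rowoz* is /r/ (non-nasal), it takes top-, giving *toprowoz*.

toprowoz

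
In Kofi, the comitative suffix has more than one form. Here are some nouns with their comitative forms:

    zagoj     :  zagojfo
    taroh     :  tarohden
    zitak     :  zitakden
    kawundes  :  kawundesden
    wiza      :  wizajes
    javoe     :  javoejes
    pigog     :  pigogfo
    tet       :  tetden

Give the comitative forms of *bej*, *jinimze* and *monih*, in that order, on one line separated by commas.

The alternation tracks the final sound of the stem — -den when the stem ends in a voiceless consonant (*taroh*, *zitak*, *kawundes*, *tet*); -fo when the stem ends in a voiced consonant (*zagoj*, *pigog*); -jes when the stem ends in a vowel (*wiza*, *javoe*).
*bej*: final sound = /j/, a voiced consonant → -fo → *bejfo*.
The final sound of *jinimze* is /e/, which is a vowel, so the suffix is -jes, giving *jinimzejes*.
*monih*: final sound = /h/, a voiceless consonant → -den → *monihden*.

bejfo, jinimzejes, monihden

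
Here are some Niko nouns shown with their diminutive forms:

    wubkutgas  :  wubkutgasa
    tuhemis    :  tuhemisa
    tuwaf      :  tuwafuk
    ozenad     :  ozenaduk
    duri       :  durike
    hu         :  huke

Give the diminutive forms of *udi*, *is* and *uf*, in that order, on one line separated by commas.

udike, isa, ufuk

The alternation tracks the final sound of the stem — -a when the stem ends in a sibilant (*wubkutgas*, *tuhemis*); -uk when the stem ends in a non-sibilant consonant (*tuwaf*, *ozenad*); -ke when the stem ends in a vowel (*duri*, *hu*).
The final sound of *udi* is /i/, which is a vowel, so the suffix is -ke, giving *udike*.
The final sound of *is* is /s/, which is a sibilant, so the suffix is -a, giving *isa*.
*uf*: final sound = /f/, a non-sibilant consonant → -uk → *ufuk*.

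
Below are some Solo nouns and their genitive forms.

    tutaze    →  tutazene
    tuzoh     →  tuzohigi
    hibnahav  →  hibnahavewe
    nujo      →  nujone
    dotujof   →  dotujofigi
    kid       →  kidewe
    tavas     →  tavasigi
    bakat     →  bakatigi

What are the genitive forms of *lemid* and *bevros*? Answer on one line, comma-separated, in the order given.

lemidewe, bevrosigi

The alternation tracks the final sound of the stem — -igi when the stem ends in a voiceless consonant (*tuzoh*, *dotujof*, *tavas*, *bakat*); -ewe when the stem ends in a voiced consonant (*hibnahav*, *kid*); -ne when the stem ends in a vowel (*tutaze*, *nujo*).
Since the final sound of *lemid* is /d/ (a voiced consonant), it takes -ewe, giving *lemidewe*.
*bevros*: final sound = /s/, a voiceless consonant → -igi → *bevrosigi*.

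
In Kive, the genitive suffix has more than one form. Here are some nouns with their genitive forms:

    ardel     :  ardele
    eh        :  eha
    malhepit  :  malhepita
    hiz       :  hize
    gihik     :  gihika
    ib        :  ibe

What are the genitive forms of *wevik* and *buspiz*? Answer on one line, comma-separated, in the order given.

The pattern is voicing of the final consonant: -a when the stem ends in a voiceless consonant (*eh*, *malhepit*, *gihik*); -e when the stem ends in a voiced consonant (*ardel*, *hiz*, *ib*).
*wevik* — final consonant /k/ (voiceless) → -a → *wevika*.
Since the final consonant of *buspiz* is /z/ (voiced), it takes -e, giving *buspize*.

wevika, buspize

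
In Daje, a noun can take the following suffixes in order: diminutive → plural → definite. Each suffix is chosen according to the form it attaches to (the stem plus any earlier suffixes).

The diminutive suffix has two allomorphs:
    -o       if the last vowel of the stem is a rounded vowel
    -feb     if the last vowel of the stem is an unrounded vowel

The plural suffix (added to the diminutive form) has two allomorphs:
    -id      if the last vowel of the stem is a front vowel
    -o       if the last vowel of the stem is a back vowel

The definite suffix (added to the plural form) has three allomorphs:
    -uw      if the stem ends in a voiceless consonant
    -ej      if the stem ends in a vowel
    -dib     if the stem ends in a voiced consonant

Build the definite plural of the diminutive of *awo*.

awoooej

*awo*: last vowel = /o/, a rounded vowel → -o → *awoo*.
The last vowel of the diminutive form *awoo* is /o/, which is a back vowel, so the plural suffix is -o, giving *awooo*.
The final sound of the plural form *awooo* is /o/, which is a vowel, so the definite suffix is -ej, giving *awoooej*.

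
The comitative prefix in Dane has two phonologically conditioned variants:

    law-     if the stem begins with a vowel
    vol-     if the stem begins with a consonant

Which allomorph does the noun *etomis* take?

The first sound of *etomis* is /e/, which is a vowel, so the prefix is law-.

law-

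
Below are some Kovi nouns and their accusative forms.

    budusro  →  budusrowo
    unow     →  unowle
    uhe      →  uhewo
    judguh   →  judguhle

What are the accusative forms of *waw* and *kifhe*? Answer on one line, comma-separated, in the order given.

The suffix is conditioned by the final sound: -le when the stem ends in a consonant (*unow*, *judguh*); -wo when the stem ends in a vowel (*budusro*, *uhe*).
Since the final sound of *waw* is /w/ (a consonant), it takes -le, giving *wawle*.
*kifhe*: final sound = /e/, a vowel → -wo → *kifhewo*.

wawle, kifhewo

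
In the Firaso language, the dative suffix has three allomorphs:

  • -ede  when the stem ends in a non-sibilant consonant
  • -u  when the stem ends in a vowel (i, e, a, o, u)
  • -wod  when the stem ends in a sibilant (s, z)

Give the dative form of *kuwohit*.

Since the final sound of *kuwohit* is /t/ (a non-sibilant consonant), it takes -ede, giving *kuwohitede*.

kuwohitede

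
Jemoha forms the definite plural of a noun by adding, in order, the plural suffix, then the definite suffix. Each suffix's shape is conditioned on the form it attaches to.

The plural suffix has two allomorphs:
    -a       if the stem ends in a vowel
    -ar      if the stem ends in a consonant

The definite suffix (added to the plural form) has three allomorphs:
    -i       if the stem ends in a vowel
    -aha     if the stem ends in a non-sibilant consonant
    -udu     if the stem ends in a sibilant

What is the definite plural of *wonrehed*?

*wonrehed*: final sound = /d/, a consonant → -ar → *wonrehedar*.
The final sound of the plural form *wonrehedar* is /r/, which is a non-sibilant consonant, so the definite suffix is -aha, giving *wonrehedaraha*.

wonrehedaraha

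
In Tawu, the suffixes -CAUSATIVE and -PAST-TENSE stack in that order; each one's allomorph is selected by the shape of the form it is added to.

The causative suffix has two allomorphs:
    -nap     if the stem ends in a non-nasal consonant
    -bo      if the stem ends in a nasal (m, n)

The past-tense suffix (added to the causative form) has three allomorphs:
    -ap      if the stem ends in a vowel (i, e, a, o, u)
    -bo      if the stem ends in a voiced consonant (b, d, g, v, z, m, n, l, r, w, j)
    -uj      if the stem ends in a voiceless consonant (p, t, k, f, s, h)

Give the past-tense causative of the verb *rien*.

Since the final consonant of *rien* is /n/ (a nasal), it takes -bo, giving *rienbo*.
The final sound of the causative form *rienbo* is /o/, which is a vowel, so the past-tense suffix is -ap, giving *rienboap*.

rienboap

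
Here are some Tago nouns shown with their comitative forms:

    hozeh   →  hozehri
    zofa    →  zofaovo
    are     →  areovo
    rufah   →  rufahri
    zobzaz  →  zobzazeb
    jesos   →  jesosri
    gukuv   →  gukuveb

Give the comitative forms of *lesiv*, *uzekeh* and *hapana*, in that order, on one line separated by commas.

The suffix is conditioned by the final sound: -ri when the stem ends in a voiceless consonant (*hozeh*, *rufah*, *jesos*); -eb when the stem ends in a voiced consonant (*zobzaz*, *gukuv*); -ovo when the stem ends in a vowel (*zofa*, *are*).
Since the final sound of *lesiv* is /v/ (a voiced consonant), it takes -eb, giving *lesiveb*.
The final sound of *uzekeh* is /h/, which is a voiceless consonant, so the suffix is -ri, giving *uzekehri*.
Since the final sound of *hapana* is /a/ (a vowel), it takes -ovo, giving *hapanaovo*.

lesiveb, uzekehri, hapanaovo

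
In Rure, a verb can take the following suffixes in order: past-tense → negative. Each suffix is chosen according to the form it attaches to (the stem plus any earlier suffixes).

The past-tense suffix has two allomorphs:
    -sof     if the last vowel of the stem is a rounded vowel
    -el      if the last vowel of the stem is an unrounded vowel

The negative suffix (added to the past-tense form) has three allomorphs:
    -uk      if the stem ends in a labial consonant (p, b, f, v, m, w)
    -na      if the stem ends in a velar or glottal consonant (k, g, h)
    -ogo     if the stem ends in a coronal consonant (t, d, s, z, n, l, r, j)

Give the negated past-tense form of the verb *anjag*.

anjagelogo

Since the last vowel of *anjag* is /a/ (an unrounded vowel), it takes -el, giving *anjagel*.
The final consonant of the past-tense form *anjagel* is /l/, which is coronal, so the negative suffix is -ogo, giving *anjagelogo*.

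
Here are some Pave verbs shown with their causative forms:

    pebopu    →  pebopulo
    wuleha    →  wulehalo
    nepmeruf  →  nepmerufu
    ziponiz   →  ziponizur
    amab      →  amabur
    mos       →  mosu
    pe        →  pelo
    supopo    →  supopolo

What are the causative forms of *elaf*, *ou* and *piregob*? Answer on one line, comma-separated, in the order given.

The alternation tracks the final sound of the stem — -u when the stem ends in a voiceless consonant (*nepmeruf*, *mos*); -ur when the stem ends in a voiced consonant (*ziponiz*, *amab*); -lo when the stem ends in a vowel (*pebopu*, *wuleha*, *pe*, *supopo*).
The final sound of *elaf* is /f/, which is a voiceless consonant, so the suffix is -u, giving *elafu*.
Since the final sound of *ou* is /u/ (a vowel), it takes -lo, giving *oulo*.
*piregob*: final sound = /b/, a voiced consonant → -ur → *piregobur*.

elafu, oulo, piregobur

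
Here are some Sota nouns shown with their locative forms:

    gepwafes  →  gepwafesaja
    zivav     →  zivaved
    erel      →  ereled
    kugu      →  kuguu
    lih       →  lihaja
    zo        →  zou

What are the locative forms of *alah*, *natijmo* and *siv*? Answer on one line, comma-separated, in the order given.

The pattern is voicing of the final sound: -aja when the stem ends in a voiceless consonant (*gepwafes*, *lih*); -ed when the stem ends in a voiced consonant (*zivav*, *erel*); -u when the stem ends in a vowel (*kugu*, *zo*).
*alah* — final sound /h/ (a voiceless consonant) → -aja → *alahaja*.
*natijmo*: final sound = /o/, a vowel → -u → *natijmou*.
*siv*: final sound = /v/, a voiced consonant → -ed → *sived*.

alahaja, natijmou, sived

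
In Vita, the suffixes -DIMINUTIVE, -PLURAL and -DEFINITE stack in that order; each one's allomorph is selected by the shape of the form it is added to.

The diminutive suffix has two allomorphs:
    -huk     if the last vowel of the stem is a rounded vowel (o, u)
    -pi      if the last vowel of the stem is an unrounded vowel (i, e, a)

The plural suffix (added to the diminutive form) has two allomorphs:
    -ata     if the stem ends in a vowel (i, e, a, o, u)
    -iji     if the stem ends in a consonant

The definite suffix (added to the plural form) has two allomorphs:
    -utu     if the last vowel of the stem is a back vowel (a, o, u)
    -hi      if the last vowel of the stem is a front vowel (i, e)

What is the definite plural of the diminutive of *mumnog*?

*mumnog* — last vowel /o/ (a rounded vowel) → -huk → *mumnoghuk*.
The diminutive form *mumnoghuk*: final sound = /k/, a consonant → -iji → *mumnoghukiji*.
The plural form *mumnoghukiji*: last vowel = /i/, a front vowel → -hi → *mumnoghukijihi*.

mumnoghukijihi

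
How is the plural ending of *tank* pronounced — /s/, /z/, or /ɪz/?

The stem *tank* ends in a voiceless non-sibilant consonant.
The plural suffix surfaces as /ɪz/ after sibilants, /s/ after other voiceless consonants, and /z/ after other voiced sounds.
So the plural -s on *tank* is pronounced /s/.

/s/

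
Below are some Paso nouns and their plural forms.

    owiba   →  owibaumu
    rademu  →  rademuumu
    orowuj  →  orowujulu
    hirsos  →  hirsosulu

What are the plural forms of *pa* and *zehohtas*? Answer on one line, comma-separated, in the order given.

paumu, zehohtasulu

The pattern is consonant vs. vowel: -ulu when the stem ends in a consonant (*orowuj*, *hirsos*); -umu when the stem ends in a vowel (*owiba*, *rademu*).
*pa*: final sound = /a/, a vowel → -umu → *paumu*.
*zehohtas*: final sound = /s/, a consonant → -ulu → *zehohtasulu*.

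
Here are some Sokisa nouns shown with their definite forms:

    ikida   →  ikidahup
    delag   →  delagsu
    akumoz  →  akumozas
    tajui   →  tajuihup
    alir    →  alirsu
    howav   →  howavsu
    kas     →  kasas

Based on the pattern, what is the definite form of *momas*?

momasas

Looking at the final sound of each stem: -as when the stem ends in a sibilant (*akumoz*, *kas*); -su when the stem ends in a non-sibilant consonant (*delag*, *alir*, *howav*); -hup when the stem ends in a vowel (*ikida*, *tajui*).
*momas* — final sound /s/ (a sibilant) → -as → *momasas*.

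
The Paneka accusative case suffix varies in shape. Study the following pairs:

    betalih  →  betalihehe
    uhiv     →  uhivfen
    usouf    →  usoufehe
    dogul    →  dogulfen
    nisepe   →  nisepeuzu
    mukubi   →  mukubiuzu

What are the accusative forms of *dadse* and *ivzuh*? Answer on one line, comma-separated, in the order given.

The suffix is conditioned by the final sound: -ehe when the stem ends in a voiceless consonant (*betalih*, *usouf*); -fen when the stem ends in a voiced consonant (*uhiv*, *dogul*); -uzu when the stem ends in a vowel (*nisepe*, *mukubi*).
Since the final sound of *dadse* is /e/ (a vowel), it takes -uzu, giving *dadseuzu*.
Since the final sound of *ivzuh* is /h/ (a voiceless consonant), it takes -ehe, giving *ivzuhehe*.

dadseuzu, ivzuhehe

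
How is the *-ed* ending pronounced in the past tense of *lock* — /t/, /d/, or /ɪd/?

/t/

The stem *lock* ends in a voiceless consonant other than /t/.
The -ed suffix is realized as /ɪd/ after /t, d/; as /t/ after other voiceless consonants; and as /d/ after other voiced sounds.
So -ed on *lock* is pronounced /t/.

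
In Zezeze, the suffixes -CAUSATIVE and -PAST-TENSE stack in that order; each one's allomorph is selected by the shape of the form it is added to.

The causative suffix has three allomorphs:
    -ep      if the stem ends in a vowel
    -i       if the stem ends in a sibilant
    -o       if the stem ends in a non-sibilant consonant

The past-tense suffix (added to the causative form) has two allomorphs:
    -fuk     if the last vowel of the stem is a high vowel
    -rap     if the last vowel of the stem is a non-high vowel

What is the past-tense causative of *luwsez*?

*luwsez* — final sound /z/ (a sibilant) → -i → *luwsezi*.
The causative form *luwsezi* — last vowel /i/ (a high vowel) → -fuk → *luwsezifuk*.

luwsezifuk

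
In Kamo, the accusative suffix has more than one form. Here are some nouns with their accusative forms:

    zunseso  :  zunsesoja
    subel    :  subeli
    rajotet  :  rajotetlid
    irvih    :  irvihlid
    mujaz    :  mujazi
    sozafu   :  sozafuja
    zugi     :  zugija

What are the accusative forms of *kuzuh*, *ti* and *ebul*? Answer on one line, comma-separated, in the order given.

The alternation tracks the final sound of the stem — -lid when the stem ends in a voiceless consonant (*rajotet*, *irvih*); -i when the stem ends in a voiced consonant (*subel*, *mujaz*); -ja when the stem ends in a vowel (*zunseso*, *sozafu*, *zugi*).
Since the final sound of *kuzuh* is /h/ (a voiceless consonant), it takes -lid, giving *kuzuhlid*.
*ti* — final sound /i/ (a vowel) → -ja → *tija*.
The final sound of *ebul* is /l/, which is a voiced consonant, so the suffix is -i, giving *ebuli*.

kuzuhlid, tija, ebuli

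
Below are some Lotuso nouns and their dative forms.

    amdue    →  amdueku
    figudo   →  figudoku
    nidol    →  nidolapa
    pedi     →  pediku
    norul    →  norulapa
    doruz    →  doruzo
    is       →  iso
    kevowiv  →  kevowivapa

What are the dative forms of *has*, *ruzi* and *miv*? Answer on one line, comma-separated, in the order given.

The suffix is conditioned by the final sound: -o when the stem ends in a sibilant (*doruz*, *is*); -apa when the stem ends in a non-sibilant consonant (*nidol*, *norul*, *kevowiv*); -ku when the stem ends in a vowel (*amdue*, *figudo*, *pedi*).
Since the final sound of *has* is /s/ (a sibilant), it takes -o, giving *haso*.
*ruzi*: final sound = /i/, a vowel → -ku → *ruziku*.
Since the final sound of *miv* is /v/ (a non-sibilant consonant), it takes -apa, giving *mivapa*.

haso, ruziku, mivapa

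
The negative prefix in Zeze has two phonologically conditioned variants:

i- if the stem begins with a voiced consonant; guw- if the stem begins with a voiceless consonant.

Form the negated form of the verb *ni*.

*ni*: first consonant = /n/, voiced → i- → *ini*.

ini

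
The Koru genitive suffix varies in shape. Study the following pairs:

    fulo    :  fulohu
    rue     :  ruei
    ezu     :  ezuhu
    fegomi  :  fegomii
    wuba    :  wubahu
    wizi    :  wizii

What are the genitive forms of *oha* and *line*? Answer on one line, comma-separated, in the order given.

The suffix is conditioned by the last vowel: -i when the last vowel of the stem is a front vowel (*rue*, *fegomi*, *wizi*); -hu when the last vowel of the stem is a back vowel (*fulo*, *ezu*, *wuba*).
Since the last vowel of *oha* is /a/ (a back vowel), it takes -hu, giving *ohahu*.
*line* — last vowel /e/ (a front vowel) → -i → *linei*.

ohahu, linei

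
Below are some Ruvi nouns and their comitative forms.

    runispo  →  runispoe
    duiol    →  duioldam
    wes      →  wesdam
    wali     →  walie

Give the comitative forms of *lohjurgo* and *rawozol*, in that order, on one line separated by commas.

lohjurgoe, rawozoldam

Looking at the final sound of each stem: -dam when the stem ends in a consonant (*duiol*, *wes*); -e when the stem ends in a vowel (*runispo*, *wali*).
Since the final sound of *lohjurgo* is /o/ (a vowel), it takes -e, giving *lohjurgoe*.
*rawozol* — final sound /l/ (a consonant) → -dam → *rawozoldam*.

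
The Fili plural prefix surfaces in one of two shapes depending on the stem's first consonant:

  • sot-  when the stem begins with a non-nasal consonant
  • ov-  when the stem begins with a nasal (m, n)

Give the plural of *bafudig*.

sotbafudig

*bafudig*: first consonant = /b/, non-nasal → sot- → *sotbafudig*.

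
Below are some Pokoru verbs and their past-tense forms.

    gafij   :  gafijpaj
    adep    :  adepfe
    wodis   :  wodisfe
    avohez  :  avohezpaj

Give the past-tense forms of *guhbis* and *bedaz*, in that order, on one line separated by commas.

guhbisfe, bedazpaj

Looking at the final consonant of each stem: -fe when the stem ends in a voiceless consonant (*adep*, *wodis*); -paj when the stem ends in a voiced consonant (*gafij*, *avohez*).
Since the final consonant of *guhbis* is /s/ (voiceless), it takes -fe, giving *guhbisfe*.
Since the final consonant of *bedaz* is /z/ (voiced), it takes -paj, giving *bedazpaj*.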